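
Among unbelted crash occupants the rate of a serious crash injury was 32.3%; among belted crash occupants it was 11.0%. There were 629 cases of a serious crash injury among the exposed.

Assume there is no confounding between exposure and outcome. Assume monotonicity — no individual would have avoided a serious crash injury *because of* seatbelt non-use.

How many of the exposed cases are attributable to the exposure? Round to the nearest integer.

about 415 cases

p₁ = 0.323, p₀ = 0.11.
PN = (p₁ − p₀)/p₁ = (0.323 − 0.11) / 0.323 ≈ 0.65944.
Attributable cases ≈ PN × (exposed cases) = 0.65944 × 629 ≈ 414.79.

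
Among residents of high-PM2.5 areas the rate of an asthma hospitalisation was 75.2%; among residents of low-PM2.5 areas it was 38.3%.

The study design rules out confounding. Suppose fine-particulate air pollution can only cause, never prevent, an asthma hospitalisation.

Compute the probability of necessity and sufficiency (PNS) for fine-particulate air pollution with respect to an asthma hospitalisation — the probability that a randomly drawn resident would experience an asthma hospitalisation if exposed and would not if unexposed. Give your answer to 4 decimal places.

PNS ≈ 0.3690

p₁ = 0.752, p₀ = 0.383.
Under exogeneity and monotonicity, PNS = p₁ − p₀.
PNS = 0.752 − 0.383 = 0.369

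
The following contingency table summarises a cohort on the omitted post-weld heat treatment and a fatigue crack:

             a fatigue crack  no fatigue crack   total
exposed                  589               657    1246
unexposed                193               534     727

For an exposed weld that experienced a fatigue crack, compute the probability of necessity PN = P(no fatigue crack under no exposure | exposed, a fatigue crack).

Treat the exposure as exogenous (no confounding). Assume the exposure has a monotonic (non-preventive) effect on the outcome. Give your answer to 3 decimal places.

p₁ = P(outcome | exposed) = 589/1246 = 0.47271
p₀ = P(outcome | unexposed) = 193/727 = 0.26547
Under exogeneity and monotonicity, PN = (p₁ − p₀)/p₁.
PN = (0.47271 − 0.26547) / 0.47271 ≈ 0.4384

PN ≈ 0.438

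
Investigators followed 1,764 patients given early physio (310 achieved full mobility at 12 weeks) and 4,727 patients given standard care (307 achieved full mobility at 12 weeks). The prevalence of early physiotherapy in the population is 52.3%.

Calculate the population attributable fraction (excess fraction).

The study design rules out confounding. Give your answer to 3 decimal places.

p₁ = P(outcome | exposed) = 310/1764 = 0.17574
p₀ = P(outcome | unexposed) = 307/4727 = 0.064946
Overall risk P(Y=1) = π·p₁ + (1−π)·p₀ = 0.523×0.17574 + 0.477×0.064946 = 0.12289.
Under exogeneity, PAF = [P(Y=1) − p₀] / P(Y=1).
PAF = (0.12289 − 0.064946) / 0.12289 ≈ 0.4715

PAF ≈ 0.472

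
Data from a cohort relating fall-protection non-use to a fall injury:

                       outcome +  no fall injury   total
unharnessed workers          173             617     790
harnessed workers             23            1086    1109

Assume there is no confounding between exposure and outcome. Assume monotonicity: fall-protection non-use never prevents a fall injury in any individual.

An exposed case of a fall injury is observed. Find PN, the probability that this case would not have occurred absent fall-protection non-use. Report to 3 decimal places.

PN ≈ 0.905

p₁ = P(outcome | exposed) = 173/790 = 0.21899
p₀ = P(outcome | unexposed) = 23/1109 = 0.020739
Under exogeneity and monotonicity, PN = (p₁ − p₀)/p₁.
PN = (0.21899 − 0.020739) / 0.21899 ≈ 0.9053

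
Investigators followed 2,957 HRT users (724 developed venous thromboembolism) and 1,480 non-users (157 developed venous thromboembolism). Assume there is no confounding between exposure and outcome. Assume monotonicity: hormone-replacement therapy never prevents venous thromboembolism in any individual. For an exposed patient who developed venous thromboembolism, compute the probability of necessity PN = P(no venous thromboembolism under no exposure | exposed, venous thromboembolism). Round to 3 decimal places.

PN ≈ 0.567

p₁ = P(outcome | exposed) = 724/2957 = 0.24484
p₀ = P(outcome | unexposed) = 157/1480 = 0.10608
Under exogeneity and monotonicity, PN = (p₁ − p₀) / p₁.
PN = (0.24484 − 0.10608) / 0.24484 = 0.13876 / 0.24484 ≈ 0.5667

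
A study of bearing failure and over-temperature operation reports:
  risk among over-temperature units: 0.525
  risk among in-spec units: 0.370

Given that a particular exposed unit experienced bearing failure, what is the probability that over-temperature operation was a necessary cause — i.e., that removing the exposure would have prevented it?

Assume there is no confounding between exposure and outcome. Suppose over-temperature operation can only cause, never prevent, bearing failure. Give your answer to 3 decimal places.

PN ≈ 0.295

Let p₁ = 0.525, p₀ = 0.37.
Under exogeneity and monotonicity, PN = (p₁ − p₀) / p₁.
PN = (0.525 − 0.37) / 0.525 = 0.155 / 0.525 ≈ 0.2952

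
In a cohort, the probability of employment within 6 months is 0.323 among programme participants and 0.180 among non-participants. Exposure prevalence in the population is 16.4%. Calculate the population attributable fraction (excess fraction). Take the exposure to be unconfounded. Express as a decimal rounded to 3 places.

PAF ≈ 0.115

Let p₁ = 0.323, p₀ = 0.18.
Overall risk P(Y=1) = π·p₁ + (1−π)·p₀ = 0.164×0.323 + 0.836×0.18 = 0.20345.
Under exogeneity, PAF = [P(Y=1) − p₀] / P(Y=1).
PAF = (0.20345 − 0.18) / 0.20345 ≈ 0.1153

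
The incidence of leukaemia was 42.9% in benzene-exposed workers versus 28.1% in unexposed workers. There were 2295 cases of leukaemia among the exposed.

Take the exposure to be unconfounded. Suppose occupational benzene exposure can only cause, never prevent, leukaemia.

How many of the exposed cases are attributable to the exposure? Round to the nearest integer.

p₁ = 0.429, p₀ = 0.281.
PN = (p₁ − p₀)/p₁ = (0.429 − 0.281) / 0.429 ≈ 0.34499.
Attributable cases ≈ PN × (exposed cases) = 0.34499 × 2295 ≈ 791.75.

about 792 cases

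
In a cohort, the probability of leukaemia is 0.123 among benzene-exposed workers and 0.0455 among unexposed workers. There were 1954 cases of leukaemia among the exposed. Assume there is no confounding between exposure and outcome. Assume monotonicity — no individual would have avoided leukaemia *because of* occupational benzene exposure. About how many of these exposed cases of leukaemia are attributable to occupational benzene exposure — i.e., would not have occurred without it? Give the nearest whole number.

about 1231 cases

Let p₁ = 0.123, p₀ = 0.0455.
PN = (p₁ − p₀)/p₁ = (0.123 − 0.0455) / 0.123 ≈ 0.63008.
Attributable cases ≈ PN × (exposed cases) = 0.63008 × 1954 ≈ 1231.18.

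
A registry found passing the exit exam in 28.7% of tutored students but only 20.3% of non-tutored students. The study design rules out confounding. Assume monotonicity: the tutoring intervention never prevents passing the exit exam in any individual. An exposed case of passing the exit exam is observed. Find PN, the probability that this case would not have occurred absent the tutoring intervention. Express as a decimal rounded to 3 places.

p₁ = 0.287, p₀ = 0.203.
Under exogeneity and monotonicity, PN = (p₁ − p₀) / p₁.
PN = (0.287 − 0.203) / 0.287 = 0.084 / 0.287 ≈ 0.2927

PN ≈ 0.293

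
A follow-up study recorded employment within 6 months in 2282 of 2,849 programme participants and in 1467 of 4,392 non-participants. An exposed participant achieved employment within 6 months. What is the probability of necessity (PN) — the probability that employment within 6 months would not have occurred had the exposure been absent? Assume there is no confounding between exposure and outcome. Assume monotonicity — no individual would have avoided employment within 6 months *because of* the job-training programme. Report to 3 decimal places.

PN ≈ 0.583

p₁ = P(outcome | exposed) = 2282/2849 = 0.80098
p₀ = P(outcome | unexposed) = 1467/4392 = 0.33402
Under exogeneity and monotonicity, PN = (p₁ − p₀) / p₁.
PN = (0.80098 − 0.33402) / 0.80098 = 0.46697 / 0.80098 ≈ 0.5830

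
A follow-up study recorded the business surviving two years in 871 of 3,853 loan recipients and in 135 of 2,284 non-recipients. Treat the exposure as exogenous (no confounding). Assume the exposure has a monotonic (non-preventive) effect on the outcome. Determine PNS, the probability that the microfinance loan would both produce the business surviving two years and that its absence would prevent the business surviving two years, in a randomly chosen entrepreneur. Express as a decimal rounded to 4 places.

PNS ≈ 0.1670

p₁ = P(outcome | exposed) = 871/3853 = 0.22606
p₀ = P(outcome | unexposed) = 135/2284 = 0.059107
Under exogeneity and monotonicity, PNS = p₁ − p₀.
PNS = 0.22606 − 0.059107 = 0.16695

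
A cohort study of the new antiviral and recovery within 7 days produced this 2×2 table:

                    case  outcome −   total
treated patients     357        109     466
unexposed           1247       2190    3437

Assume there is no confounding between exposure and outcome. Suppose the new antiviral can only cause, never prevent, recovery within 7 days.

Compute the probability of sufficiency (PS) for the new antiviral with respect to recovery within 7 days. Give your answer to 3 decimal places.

PS ≈ 0.633

p₁ = P(outcome | exposed) = 357/466 = 0.76609
p₀ = P(outcome | unexposed) = 1247/3437 = 0.36282
Under exogeneity and monotonicity, PS = (p₁ − p₀)/(1 − p₀).
PS = (0.76609 − 0.36282) / 0.63718 ≈ 0.6329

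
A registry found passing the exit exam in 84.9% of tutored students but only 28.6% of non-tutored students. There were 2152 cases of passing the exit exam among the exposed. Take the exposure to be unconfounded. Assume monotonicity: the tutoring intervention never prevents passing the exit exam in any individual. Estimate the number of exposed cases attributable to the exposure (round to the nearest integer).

about 1427 cases

p₁ = 0.849, p₀ = 0.286.
PN = (p₁ − p₀)/p₁ = (0.849 − 0.286) / 0.849 ≈ 0.66313.
Attributable cases ≈ PN × (exposed cases) = 0.66313 × 2152 ≈ 1427.06.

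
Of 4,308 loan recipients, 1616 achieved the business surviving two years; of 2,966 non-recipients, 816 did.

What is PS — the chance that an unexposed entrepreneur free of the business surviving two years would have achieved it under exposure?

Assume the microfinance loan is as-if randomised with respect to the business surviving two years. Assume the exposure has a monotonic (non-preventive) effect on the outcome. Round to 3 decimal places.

p₁ = P(outcome | exposed) = 1616/4308 = 0.37512
p₀ = P(outcome | unexposed) = 816/2966 = 0.27512
Under exogeneity and monotonicity, PS = (p₁ − p₀) / (1 − p₀).
PS = (0.37512 − 0.27512) / (1 − 0.27512) = 0.099998 / 0.72488 ≈ 0.1380

PS ≈ 0.138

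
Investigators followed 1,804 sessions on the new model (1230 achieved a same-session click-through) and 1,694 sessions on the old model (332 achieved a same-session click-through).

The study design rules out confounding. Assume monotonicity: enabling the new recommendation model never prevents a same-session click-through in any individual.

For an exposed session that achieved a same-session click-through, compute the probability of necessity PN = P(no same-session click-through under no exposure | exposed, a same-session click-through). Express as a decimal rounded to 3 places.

PN ≈ 0.713

p₁ = P(outcome | exposed) = 1230/1804 = 0.68182
p₀ = P(outcome | unexposed) = 332/1694 = 0.19599
Under exogeneity and monotonicity, PN = (p₁ − p₀) / p₁.
PN = (0.68182 − 0.19599) / 0.68182 = 0.48583 / 0.68182 ≈ 0.7126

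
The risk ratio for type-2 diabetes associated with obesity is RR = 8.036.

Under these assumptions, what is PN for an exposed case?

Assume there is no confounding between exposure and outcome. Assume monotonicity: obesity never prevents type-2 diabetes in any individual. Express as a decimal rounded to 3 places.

PN ≈ 0.876

Under exogeneity and monotonicity, PN = (RR − 1) / RR = 1 − 1/RR.
PN = (8.036 − 1) / 8.036 = 7.036 / 8.036 ≈ 0.8756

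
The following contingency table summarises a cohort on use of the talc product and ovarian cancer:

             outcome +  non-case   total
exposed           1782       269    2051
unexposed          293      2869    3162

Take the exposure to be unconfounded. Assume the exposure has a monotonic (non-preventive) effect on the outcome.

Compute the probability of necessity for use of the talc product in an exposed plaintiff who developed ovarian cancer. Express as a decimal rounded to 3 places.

PN ≈ 0.893

p₁ = P(outcome | exposed) = 1782/2051 = 0.86884
p₀ = P(outcome | unexposed) = 293/3162 = 0.092663
Under exogeneity and monotonicity, PN = (p₁ − p₀) / p₁.
PN = (0.86884 − 0.092663) / 0.86884 = 0.77618 / 0.86884 ≈ 0.8933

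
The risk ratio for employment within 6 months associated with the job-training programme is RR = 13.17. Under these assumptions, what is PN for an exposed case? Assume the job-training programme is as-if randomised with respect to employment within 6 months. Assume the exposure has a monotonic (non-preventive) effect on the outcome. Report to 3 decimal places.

PN ≈ 0.924

Under exogeneity and monotonicity, PN = (RR − 1) / RR = 1 − 1/RR.
PN = (13.17 − 1) / 13.17 = 12.17 / 13.17 ≈ 0.9241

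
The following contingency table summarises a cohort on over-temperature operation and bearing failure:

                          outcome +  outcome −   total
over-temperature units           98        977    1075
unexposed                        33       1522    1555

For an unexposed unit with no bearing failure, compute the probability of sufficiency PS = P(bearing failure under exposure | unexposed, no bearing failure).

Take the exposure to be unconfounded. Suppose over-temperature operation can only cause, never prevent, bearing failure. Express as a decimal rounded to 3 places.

PS ≈ 0.071

p₁ = P(outcome | exposed) = 98/1075 = 0.091163
p₀ = P(outcome | unexposed) = 33/1555 = 0.021222
Under exogeneity and monotonicity, PS = (p₁ − p₀)/(1 − p₀).
PS = (0.091163 − 0.021222) / 0.97878 ≈ 0.0715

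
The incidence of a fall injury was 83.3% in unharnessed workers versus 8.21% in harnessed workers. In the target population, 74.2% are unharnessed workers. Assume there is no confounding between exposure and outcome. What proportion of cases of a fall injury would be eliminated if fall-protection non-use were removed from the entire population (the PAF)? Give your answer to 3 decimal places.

p₁ = 0.833, p₀ = 0.0821.
Overall risk P(Y=1) = π·p₁ + (1−π)·p₀ = 0.742×0.833 + 0.258×0.0821 = 0.63927.
Under exogeneity, PAF = [P(Y=1) − p₀] / P(Y=1).
PAF = (0.63927 − 0.0821) / 0.63927 ≈ 0.8716

PAF ≈ 0.872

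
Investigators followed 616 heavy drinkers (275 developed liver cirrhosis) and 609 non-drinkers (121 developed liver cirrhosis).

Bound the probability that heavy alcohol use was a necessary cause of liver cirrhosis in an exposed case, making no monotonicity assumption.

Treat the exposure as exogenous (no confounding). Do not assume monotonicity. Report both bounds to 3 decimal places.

0.555 ≤ PN ≤ 1.000

p₁ = P(outcome | exposed) = 275/616 = 0.44643
p₀ = P(outcome | unexposed) = 121/609 = 0.19869
Under exogeneity alone the bounds on PN are max{0,(p₁−p₀)/p₁} ≤ PN ≤ min{1,(1−p₀)/p₁}.
  lower = (p₁ − p₀)/p₁ = 0.24774 / 0.44643 ≈ 0.5549
  upper = min{1, (1 − p₀)/p₁} = 0.80131 / 0.44643 ≈ 1.7949 → capped at 1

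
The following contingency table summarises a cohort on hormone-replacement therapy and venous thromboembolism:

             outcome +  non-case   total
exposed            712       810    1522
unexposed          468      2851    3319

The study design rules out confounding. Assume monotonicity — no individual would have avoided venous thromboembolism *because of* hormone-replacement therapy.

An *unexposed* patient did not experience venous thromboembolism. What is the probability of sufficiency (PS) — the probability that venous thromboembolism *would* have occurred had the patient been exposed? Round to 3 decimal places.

p₁ = P(outcome | exposed) = 712/1522 = 0.46781
p₀ = P(outcome | unexposed) = 468/3319 = 0.14101
Under exogeneity and monotonicity, PS = (p₁ − p₀) / (1 − p₀).
PS = (0.46781 − 0.14101) / (1 − 0.14101) = 0.3268 / 0.85899 ≈ 0.3804

PS ≈ 0.380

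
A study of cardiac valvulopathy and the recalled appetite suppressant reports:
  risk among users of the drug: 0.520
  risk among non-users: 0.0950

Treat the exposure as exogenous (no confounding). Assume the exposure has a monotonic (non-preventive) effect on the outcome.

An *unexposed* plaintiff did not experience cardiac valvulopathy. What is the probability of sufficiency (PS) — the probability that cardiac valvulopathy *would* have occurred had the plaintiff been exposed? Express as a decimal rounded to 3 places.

Let p₁ = 0.52, p₀ = 0.095.
Under exogeneity and monotonicity, PS = (p₁ − p₀) / (1 − p₀).
PS = (0.52 − 0.095) / (1 − 0.095) = 0.425 / 0.905 ≈ 0.4696

PS ≈ 0.470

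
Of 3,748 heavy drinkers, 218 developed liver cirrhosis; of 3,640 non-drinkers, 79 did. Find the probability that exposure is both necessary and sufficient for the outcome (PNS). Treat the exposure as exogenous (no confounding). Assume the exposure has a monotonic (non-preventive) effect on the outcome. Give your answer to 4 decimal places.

p₁ = P(outcome | exposed) = 218/3748 = 0.058164
p₀ = P(outcome | unexposed) = 79/3640 = 0.021703
Under exogeneity and monotonicity, PNS = p₁ − p₀.
PNS = 0.058164 − 0.021703 = 0.036461

PNS ≈ 0.0365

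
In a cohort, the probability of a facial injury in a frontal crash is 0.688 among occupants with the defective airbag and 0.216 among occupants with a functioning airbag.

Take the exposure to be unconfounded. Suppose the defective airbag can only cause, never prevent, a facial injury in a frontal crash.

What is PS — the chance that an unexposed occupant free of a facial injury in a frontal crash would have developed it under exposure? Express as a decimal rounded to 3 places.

Let p₁ = 0.688, p₀ = 0.216.
Under exogeneity and monotonicity, PS = (p₁ − p₀) / (1 − p₀).
PS = (0.688 − 0.216) / (1 − 0.216) = 0.472 / 0.784 ≈ 0.6020

PS ≈ 0.602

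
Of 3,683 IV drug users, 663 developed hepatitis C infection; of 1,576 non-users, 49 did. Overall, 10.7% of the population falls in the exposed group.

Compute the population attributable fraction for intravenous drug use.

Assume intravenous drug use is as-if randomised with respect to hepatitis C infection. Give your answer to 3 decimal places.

PAF ≈ 0.339

p₁ = P(outcome | exposed) = 663/3683 = 0.18002
p₀ = P(outcome | unexposed) = 49/1576 = 0.031091
Overall risk P(Y=1) = π·p₁ + (1−π)·p₀ = 0.107×0.18002 + 0.893×0.031091 = 0.047026.
Under exogeneity, PAF = [P(Y=1) − p₀] / P(Y=1).
PAF = (0.047026 − 0.031091) / 0.047026 ≈ 0.3389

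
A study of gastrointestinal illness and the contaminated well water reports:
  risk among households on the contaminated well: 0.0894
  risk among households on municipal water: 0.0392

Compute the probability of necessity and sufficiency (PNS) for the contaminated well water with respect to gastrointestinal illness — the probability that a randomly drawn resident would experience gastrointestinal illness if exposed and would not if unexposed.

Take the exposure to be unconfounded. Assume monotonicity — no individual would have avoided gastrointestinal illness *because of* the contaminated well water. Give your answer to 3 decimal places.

PNS ≈ 0.050

Let p₁ = 0.0894, p₀ = 0.0392.
Under exogeneity and monotonicity, PNS = p₁ − p₀.
PNS = 0.0894 − 0.0392 = 0.0502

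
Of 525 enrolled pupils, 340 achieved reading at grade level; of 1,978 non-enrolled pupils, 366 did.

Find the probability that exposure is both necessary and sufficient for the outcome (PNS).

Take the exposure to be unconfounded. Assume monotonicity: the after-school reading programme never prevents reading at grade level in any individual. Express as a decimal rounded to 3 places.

PNS ≈ 0.463

p₁ = P(outcome | exposed) = 340/525 = 0.64762
p₀ = P(outcome | unexposed) = 366/1978 = 0.18504
Under exogeneity and monotonicity, PNS = p₁ − p₀.
PNS = 0.64762 − 0.18504 = 0.46258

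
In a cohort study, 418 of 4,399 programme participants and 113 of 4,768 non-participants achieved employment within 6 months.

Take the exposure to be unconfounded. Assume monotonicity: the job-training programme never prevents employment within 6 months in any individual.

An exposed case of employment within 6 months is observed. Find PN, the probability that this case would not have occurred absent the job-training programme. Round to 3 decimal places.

p₁ = P(outcome | exposed) = 418/4399 = 0.095022
p₀ = P(outcome | unexposed) = 113/4768 = 0.0237
Under exogeneity and monotonicity, PN = (p₁ − p₀) / p₁.
PN = (0.095022 − 0.0237) / 0.095022 = 0.071322 / 0.095022 ≈ 0.7506

PN ≈ 0.751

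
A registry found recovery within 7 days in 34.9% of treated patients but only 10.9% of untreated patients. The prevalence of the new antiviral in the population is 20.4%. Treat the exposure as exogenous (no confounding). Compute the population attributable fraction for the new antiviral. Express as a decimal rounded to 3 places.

PAF ≈ 0.310

p₁ = 0.349, p₀ = 0.109.
Overall risk P(Y=1) = π·p₁ + (1−π)·p₀ = 0.204×0.349 + 0.796×0.109 = 0.15796.
Under exogeneity, PAF = [P(Y=1) − p₀] / P(Y=1).
PAF = (0.15796 − 0.109) / 0.15796 ≈ 0.3100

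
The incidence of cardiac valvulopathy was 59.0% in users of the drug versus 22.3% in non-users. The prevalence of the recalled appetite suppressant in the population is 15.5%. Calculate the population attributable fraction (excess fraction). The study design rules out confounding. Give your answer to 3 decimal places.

p₁ = 0.59, p₀ = 0.223.
Overall risk P(Y=1) = π·p₁ + (1−π)·p₀ = 0.155×0.59 + 0.845×0.223 = 0.27988.
Under exogeneity, PAF = [P(Y=1) − p₀] / P(Y=1).
PAF = (0.27988 − 0.223) / 0.27988 ≈ 0.2032

PAF ≈ 0.203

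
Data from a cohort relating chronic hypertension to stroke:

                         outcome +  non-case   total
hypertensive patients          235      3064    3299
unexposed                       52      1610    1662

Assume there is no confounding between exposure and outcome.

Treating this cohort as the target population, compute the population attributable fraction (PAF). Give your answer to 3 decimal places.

p₁ = P(outcome | exposed) = 235/3299 = 0.071234
p₀ = P(outcome | unexposed) = 52/1662 = 0.031288
Exposure prevalence π = 3299/4961 = 0.66499; overall risk P(Y=1) = 0.057851.
Under exogeneity, PAF = [P(Y=1) − p₀]/P(Y=1).
PAF = (0.057851 − 0.031288) / 0.057851 ≈ 0.4592

PAF ≈ 0.459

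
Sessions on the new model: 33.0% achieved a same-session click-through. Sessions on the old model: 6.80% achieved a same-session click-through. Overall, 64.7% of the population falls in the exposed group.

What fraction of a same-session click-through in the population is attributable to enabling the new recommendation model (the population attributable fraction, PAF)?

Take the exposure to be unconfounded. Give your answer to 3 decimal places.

PAF ≈ 0.714

p₁ = 0.33, p₀ = 0.068.
Overall risk P(Y=1) = π·p₁ + (1−π)·p₀ = 0.647×0.33 + 0.353×0.068 = 0.23751.
Under exogeneity, PAF = [P(Y=1) − p₀] / P(Y=1).
PAF = (0.23751 − 0.068) / 0.23751 ≈ 0.7137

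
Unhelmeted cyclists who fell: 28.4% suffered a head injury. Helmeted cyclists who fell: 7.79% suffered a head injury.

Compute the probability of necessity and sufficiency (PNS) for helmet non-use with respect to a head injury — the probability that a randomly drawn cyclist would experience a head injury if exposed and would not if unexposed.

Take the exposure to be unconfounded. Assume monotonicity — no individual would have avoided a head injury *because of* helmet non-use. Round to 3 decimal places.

p₁ = 0.284, p₀ = 0.0779.
Under exogeneity and monotonicity, PNS = p₁ − p₀.
PNS = 0.284 − 0.0779 = 0.2061

PNS ≈ 0.206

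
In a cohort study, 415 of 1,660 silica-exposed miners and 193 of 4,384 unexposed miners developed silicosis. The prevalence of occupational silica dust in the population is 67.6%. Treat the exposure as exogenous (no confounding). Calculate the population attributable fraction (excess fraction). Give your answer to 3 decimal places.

p₁ = P(outcome | exposed) = 415/1660 = 0.25
p₀ = P(outcome | unexposed) = 193/4384 = 0.044024
Overall risk P(Y=1) = π·p₁ + (1−π)·p₀ = 0.676×0.25 + 0.324×0.044024 = 0.18326.
Under exogeneity, PAF = [P(Y=1) − p₀] / P(Y=1).
PAF = (0.18326 − 0.044024) / 0.18326 ≈ 0.7598

PAF ≈ 0.760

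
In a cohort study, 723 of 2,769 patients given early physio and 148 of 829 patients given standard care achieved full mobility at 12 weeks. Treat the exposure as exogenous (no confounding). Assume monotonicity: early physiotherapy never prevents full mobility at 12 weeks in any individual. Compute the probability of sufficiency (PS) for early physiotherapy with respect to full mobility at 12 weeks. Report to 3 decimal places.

PS ≈ 0.101

p₁ = P(outcome | exposed) = 723/2769 = 0.26111
p₀ = P(outcome | unexposed) = 148/829 = 0.17853
Under exogeneity and monotonicity, PS = (p₁ − p₀) / (1 − p₀).
PS = (0.26111 − 0.17853) / (1 − 0.17853) = 0.082577 / 0.82147 ≈ 0.1005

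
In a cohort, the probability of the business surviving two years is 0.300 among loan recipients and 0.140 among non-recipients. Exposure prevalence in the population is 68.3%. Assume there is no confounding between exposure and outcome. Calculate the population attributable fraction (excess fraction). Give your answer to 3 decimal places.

Let p₁ = 0.3, p₀ = 0.14.
Overall risk P(Y=1) = π·p₁ + (1−π)·p₀ = 0.683×0.3 + 0.317×0.14 = 0.24928.
Under exogeneity, PAF = [P(Y=1) − p₀] / P(Y=1).
PAF = (0.24928 − 0.14) / 0.24928 ≈ 0.4384

PAF ≈ 0.438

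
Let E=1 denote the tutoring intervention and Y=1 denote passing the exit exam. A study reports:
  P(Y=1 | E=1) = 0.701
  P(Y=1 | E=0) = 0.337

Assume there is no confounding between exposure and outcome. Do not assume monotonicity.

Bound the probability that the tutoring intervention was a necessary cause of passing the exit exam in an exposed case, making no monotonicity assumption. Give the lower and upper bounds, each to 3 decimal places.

Let p₁ = 0.701, p₀ = 0.337.
Under exogeneity alone the bounds on PN are max{0,(p₁−p₀)/p₁} ≤ PN ≤ min{1,(1−p₀)/p₁}.
  lower = (p₁ − p₀)/p₁ = 0.364 / 0.701 ≈ 0.5193
  upper = min{1, (1 − p₀)/p₁} = 0.663 / 0.701 ≈ 0.9458

0.519 ≤ PN ≤ 0.946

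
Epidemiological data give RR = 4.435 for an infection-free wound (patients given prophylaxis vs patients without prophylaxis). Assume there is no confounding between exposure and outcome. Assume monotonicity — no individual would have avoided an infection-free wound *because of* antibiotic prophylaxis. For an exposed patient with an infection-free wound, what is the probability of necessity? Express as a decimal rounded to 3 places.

PN ≈ 0.775

Under exogeneity and monotonicity, PN = (RR − 1) / RR = 1 − 1/RR.
PN = (4.435 − 1) / 4.435 = 3.435 / 4.435 ≈ 0.7745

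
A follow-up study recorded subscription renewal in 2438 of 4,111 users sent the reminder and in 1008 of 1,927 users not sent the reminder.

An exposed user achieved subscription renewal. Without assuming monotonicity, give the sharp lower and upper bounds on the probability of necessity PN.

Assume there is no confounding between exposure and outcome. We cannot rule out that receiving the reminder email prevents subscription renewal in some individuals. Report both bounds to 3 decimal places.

p₁ = P(outcome | exposed) = 2438/4111 = 0.59304
p₀ = P(outcome | unexposed) = 1008/1927 = 0.52309
Under exogeneity alone the bounds on PN are max{0,(p₁−p₀)/p₁} ≤ PN ≤ min{1,(1−p₀)/p₁}.
  lower = (p₁ − p₀)/p₁ = 0.06995 / 0.59304 ≈ 0.1180
  upper = min{1, (1 − p₀)/p₁} = 0.47691 / 0.59304 ≈ 0.8042

0.118 ≤ PN ≤ 0.804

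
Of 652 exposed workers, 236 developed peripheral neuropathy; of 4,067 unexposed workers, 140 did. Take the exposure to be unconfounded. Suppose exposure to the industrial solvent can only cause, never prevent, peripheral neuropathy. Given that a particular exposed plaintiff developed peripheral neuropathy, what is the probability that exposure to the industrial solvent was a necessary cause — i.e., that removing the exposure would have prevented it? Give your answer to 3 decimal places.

p₁ = P(outcome | exposed) = 236/652 = 0.36196
p₀ = P(outcome | unexposed) = 140/4067 = 0.034423
Under exogeneity and monotonicity, PN = (p₁ − p₀) / p₁.
PN = (0.36196 − 0.034423) / 0.36196 = 0.32754 / 0.36196 ≈ 0.9049

PN ≈ 0.905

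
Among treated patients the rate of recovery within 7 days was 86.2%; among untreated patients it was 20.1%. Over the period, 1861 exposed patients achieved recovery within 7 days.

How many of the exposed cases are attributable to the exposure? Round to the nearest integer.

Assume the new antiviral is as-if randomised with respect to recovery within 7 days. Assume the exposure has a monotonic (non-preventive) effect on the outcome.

about 1427 cases

p₁ = 0.862, p₀ = 0.201.
PN = (p₁ − p₀)/p₁ = (0.862 − 0.201) / 0.862 ≈ 0.76682.
Attributable cases ≈ PN × (exposed cases) = 0.76682 × 1861 ≈ 1427.05.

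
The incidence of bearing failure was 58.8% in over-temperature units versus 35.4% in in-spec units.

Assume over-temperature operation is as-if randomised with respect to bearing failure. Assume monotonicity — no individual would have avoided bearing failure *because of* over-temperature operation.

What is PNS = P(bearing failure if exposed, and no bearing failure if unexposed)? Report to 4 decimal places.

p₁ = 0.588, p₀ = 0.354.
Under exogeneity and monotonicity, PNS = p₁ − p₀.
PNS = 0.588 − 0.354 = 0.234

PNS ≈ 0.2340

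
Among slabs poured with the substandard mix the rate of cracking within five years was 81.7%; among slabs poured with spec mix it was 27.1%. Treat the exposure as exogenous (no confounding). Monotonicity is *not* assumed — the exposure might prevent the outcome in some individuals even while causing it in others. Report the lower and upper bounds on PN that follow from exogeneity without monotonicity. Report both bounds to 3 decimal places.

p₁ = 0.817, p₀ = 0.271.
Under exogeneity alone the bounds on PN are max{0,(p₁−p₀)/p₁} ≤ PN ≤ min{1,(1−p₀)/p₁}.
  lower = (p₁ − p₀)/p₁ = 0.546 / 0.817 ≈ 0.6683
  upper = min{1, (1 − p₀)/p₁} = 0.729 / 0.817 ≈ 0.8923

0.668 ≤ PN ≤ 0.892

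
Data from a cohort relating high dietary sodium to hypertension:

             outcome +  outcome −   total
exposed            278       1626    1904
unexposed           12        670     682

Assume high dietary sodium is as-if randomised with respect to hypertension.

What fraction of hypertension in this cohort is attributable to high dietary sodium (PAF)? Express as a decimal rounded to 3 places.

PAF ≈ 0.843

p₁ = P(outcome | exposed) = 278/1904 = 0.14601
p₀ = P(outcome | unexposed) = 12/682 = 0.017595
Exposure prevalence π = 1904/2586 = 0.73627; overall risk P(Y=1) = 0.11214.
Under exogeneity, PAF = [P(Y=1) − p₀]/P(Y=1).
PAF = (0.11214 − 0.017595) / 0.11214 ≈ 0.8431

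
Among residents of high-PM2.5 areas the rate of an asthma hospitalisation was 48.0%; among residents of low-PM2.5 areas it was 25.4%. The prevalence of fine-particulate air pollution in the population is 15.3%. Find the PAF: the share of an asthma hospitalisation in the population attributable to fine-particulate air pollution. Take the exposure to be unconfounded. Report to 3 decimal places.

PAF ≈ 0.120

p₁ = 0.48, p₀ = 0.254.
Overall risk P(Y=1) = π·p₁ + (1−π)·p₀ = 0.153×0.48 + 0.847×0.254 = 0.28858.
Under exogeneity, PAF = [P(Y=1) − p₀] / P(Y=1).
PAF = (0.28858 − 0.254) / 0.28858 ≈ 0.1198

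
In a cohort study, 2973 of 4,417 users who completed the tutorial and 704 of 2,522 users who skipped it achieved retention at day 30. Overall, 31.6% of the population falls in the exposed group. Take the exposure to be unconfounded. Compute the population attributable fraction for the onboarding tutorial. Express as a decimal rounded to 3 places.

PAF ≈ 0.308

p₁ = P(outcome | exposed) = 2973/4417 = 0.67308
p₀ = P(outcome | unexposed) = 704/2522 = 0.27914
Overall risk P(Y=1) = π·p₁ + (1−π)·p₀ = 0.316×0.67308 + 0.684×0.27914 = 0.40363.
Under exogeneity, PAF = [P(Y=1) − p₀] / P(Y=1).
PAF = (0.40363 − 0.27914) / 0.40363 ≈ 0.3084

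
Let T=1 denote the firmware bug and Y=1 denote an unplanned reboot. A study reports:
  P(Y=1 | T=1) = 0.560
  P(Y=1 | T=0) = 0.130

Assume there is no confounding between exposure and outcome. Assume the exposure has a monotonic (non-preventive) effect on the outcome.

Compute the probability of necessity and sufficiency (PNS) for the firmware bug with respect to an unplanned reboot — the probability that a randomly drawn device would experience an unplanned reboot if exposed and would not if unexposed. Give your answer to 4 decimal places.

PNS ≈ 0.4300

Let p₁ = 0.56, p₀ = 0.13.
Under exogeneity and monotonicity, PNS = p₁ − p₀.
PNS = 0.56 − 0.13 = 0.43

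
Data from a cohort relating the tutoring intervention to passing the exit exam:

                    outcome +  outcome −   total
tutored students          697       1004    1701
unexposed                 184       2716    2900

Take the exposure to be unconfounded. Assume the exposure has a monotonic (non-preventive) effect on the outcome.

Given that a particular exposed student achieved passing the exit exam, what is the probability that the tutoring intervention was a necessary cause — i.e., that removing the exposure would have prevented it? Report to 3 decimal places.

PN ≈ 0.845

p₁ = P(outcome | exposed) = 697/1701 = 0.40976
p₀ = P(outcome | unexposed) = 184/2900 = 0.063448
Under exogeneity and monotonicity, PN = (p₁ − p₀) / p₁.
PN = (0.40976 − 0.063448) / 0.40976 = 0.34631 / 0.40976 ≈ 0.8452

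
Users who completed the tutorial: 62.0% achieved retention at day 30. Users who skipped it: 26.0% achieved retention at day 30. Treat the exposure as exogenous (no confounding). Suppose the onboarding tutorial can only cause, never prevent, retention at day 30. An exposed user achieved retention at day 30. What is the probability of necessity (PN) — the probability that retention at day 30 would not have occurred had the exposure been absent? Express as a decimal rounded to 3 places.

p₁ = 0.62, p₀ = 0.26.
Under exogeneity and monotonicity, PN = (p₁ − p₀) / p₁.
PN = (0.62 − 0.26) / 0.62 = 0.36 / 0.62 ≈ 0.5806

PN ≈ 0.581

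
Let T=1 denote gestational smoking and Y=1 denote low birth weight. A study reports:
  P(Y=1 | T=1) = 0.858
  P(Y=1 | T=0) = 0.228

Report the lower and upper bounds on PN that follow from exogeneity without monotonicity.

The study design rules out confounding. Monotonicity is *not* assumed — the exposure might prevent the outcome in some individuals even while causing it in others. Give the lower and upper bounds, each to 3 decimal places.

Let p₁ = 0.858, p₀ = 0.228.
Under exogeneity alone the bounds on PN are max{0,(p₁−p₀)/p₁} ≤ PN ≤ min{1,(1−p₀)/p₁}.
  lower = (p₁ − p₀)/p₁ = 0.63 / 0.858 ≈ 0.7343
  upper = min{1, (1 − p₀)/p₁} = 0.772 / 0.858 ≈ 0.8998

0.734 ≤ PN ≤ 0.900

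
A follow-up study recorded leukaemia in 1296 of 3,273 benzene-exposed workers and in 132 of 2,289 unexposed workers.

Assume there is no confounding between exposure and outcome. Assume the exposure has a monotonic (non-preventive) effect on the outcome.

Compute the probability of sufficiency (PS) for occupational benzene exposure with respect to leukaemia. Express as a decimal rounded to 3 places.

PS ≈ 0.359

p₁ = P(outcome | exposed) = 1296/3273 = 0.39597
p₀ = P(outcome | unexposed) = 132/2289 = 0.057667
Under exogeneity and monotonicity, PS = (p₁ − p₀) / (1 − p₀).
PS = (0.39597 − 0.057667) / (1 − 0.057667) = 0.3383 / 0.94233 ≈ 0.3590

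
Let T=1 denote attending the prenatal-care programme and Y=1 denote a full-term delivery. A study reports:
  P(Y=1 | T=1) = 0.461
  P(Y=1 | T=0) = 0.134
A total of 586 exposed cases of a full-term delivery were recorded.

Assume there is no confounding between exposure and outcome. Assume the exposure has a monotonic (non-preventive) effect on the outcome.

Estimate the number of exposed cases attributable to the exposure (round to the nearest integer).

about 416 cases

Let p₁ = 0.461, p₀ = 0.134.
PN = (p₁ − p₀)/p₁ = (0.461 − 0.134) / 0.461 ≈ 0.70933.
Attributable cases ≈ PN × (exposed cases) = 0.70933 × 586 ≈ 415.67.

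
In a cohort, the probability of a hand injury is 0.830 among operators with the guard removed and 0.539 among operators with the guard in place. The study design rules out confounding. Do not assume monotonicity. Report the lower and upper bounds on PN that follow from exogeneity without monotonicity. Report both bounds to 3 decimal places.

Let p₁ = 0.83, p₀ = 0.539.
Under exogeneity alone the bounds on PN are max{0,(p₁−p₀)/p₁} ≤ PN ≤ min{1,(1−p₀)/p₁}.
  lower = (p₁ − p₀)/p₁ = 0.291 / 0.83 ≈ 0.3506
  upper = min{1, (1 − p₀)/p₁} = 0.461 / 0.83 ≈ 0.5554

0.351 ≤ PN ≤ 0.555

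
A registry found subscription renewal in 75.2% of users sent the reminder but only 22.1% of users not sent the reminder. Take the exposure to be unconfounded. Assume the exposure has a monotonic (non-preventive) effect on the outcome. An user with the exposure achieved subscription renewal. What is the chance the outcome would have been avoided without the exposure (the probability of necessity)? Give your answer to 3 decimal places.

PN ≈ 0.706

p₁ = 0.752, p₀ = 0.221.
Under exogeneity and monotonicity, PN = (p₁ − p₀) / p₁.
PN = (0.752 − 0.221) / 0.752 = 0.531 / 0.752 ≈ 0.7061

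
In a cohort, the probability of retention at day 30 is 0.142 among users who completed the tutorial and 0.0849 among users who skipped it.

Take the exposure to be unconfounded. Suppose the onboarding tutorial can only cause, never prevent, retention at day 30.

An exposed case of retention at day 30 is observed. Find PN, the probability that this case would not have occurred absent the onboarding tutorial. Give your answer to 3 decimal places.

PN ≈ 0.402

Let p₁ = 0.142, p₀ = 0.0849.
Under exogeneity and monotonicity, PN = (p₁ − p₀) / p₁.
PN = (0.142 − 0.0849) / 0.142 = 0.0571 / 0.142 ≈ 0.4021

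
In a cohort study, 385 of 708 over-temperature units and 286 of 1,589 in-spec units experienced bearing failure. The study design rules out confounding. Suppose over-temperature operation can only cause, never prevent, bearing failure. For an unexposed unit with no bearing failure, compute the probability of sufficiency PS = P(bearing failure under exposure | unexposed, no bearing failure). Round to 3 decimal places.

PS ≈ 0.444

p₁ = P(outcome | exposed) = 385/708 = 0.54379
p₀ = P(outcome | unexposed) = 286/1589 = 0.17999
Under exogeneity and monotonicity, PS = (p₁ − p₀) / (1 − p₀).
PS = (0.54379 − 0.17999) / (1 − 0.17999) = 0.3638 / 0.82001 ≈ 0.4436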